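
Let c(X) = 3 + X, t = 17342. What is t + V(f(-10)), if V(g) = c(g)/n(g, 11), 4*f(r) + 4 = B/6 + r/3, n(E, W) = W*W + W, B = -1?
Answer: 6104387/352 ≈ 17342.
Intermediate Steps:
n(E, W) = W + W² (n(E, W) = W² + W = W + W²)
f(r) = -25/24 + r/12 (f(r) = -1 + (-1/6 + r/3)/4 = -1 + (-1*⅙ + r*(⅓))/4 = -1 + (-⅙ + r/3)/4 = -1 + (-1/24 + r/12) = -25/24 + r/12)
V(g) = 1/44 + g/132 (V(g) = (3 + g)/((11*(1 + 11))) = (3 + g)/((11*12)) = (3 + g)/132 = (3 + g)*(1/132) = 1/44 + g/132)
t + V(f(-10)) = 17342 + (1/44 + (-25/24 + (1/12)*(-10))/132) = 17342 + (1/44 + (-25/24 - ⅚)/132) = 17342 + (1/44 + (1/132)*(-15/8)) = 17342 + (1/44 - 5/352) = 17342 + 3/352 = 6104387/352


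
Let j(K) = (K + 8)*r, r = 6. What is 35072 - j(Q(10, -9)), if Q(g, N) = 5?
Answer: 34994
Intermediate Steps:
j(K) = 48 + 6*K (j(K) = (K + 8)*6 = (8 + K)*6 = 48 + 6*K)
35072 - j(Q(10, -9)) = 35072 - (48 + 6*5) = 35072 - (48 + 30) = 35072 - 1*78 = 35072 - 78 = 34994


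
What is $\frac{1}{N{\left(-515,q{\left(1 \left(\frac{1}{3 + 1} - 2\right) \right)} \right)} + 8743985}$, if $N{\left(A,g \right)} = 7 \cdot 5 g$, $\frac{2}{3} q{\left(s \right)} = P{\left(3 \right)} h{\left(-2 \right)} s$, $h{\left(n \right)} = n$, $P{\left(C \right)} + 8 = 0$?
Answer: $\frac{1}{8742515} \approx 1.1438 \cdot 10^{-7}$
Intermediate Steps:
$P{\left(C \right)} = -8$ ($P{\left(C \right)} = -8 + 0 = -8$)
$q{\left(s \right)} = 24 s$ ($q{\left(s \right)} = \frac{3 \left(-8\right) \left(-2\right) s}{2} = \frac{3 \cdot 16 s}{2} = 24 s$)
$N{\left(A,g \right)} = 35 g$
$\frac{1}{N{\left(-515,q{\left(1 \left(\frac{1}{3 + 1} - 2\right) \right)} \right)} + 8743985} = \frac{1}{35 \cdot 24 \cdot 1 \left(\frac{1}{3 + 1} - 2\right) + 8743985} = \frac{1}{35 \cdot 24 \cdot 1 \left(\frac{1}{4} - 2\right) + 8743985} = \frac{1}{35 \cdot 24 \cdot 1 \left(- \frac{7}{4}\right) + 8743985} = \frac{1}{35 \cdot 24 \left(- \frac{7}{4}\right) + 8743985} = \frac{1}{35 \left(-42\right) + 8743985} = \frac{1}{-1470 + 8743985} = \frac{1}{8742515}$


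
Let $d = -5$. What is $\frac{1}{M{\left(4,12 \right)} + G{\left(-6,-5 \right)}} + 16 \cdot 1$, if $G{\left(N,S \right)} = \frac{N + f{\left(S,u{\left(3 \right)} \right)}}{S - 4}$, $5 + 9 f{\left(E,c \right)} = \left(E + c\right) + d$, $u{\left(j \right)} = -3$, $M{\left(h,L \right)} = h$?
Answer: $\frac{713}{44} \approx 16.205$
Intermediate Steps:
$f{\left(E,c \right)} = - \frac{10}{9} + \frac{E}{9} + \frac{c}{9}$ ($f{\left(E,c \right)} = - \frac{5}{9} + \frac{\left(E + c\right) - 5}{9} = - \frac{5}{9} + \frac{-5 + E + c}{9} = - \frac{5}{9} + \left(- \frac{5}{9} + \frac{E}{9} + \frac{c}{9}\right) = - \frac{10}{9} + \frac{E}{9} + \frac{c}{9}$)
$G{\left(N,S \right)} = \frac{- \frac{13}{9} + N + \frac{S}{9}}{-4 + S}$ ($G{\left(N,S \right)} = \frac{N + \left(- \frac{10}{9} + \frac{S}{9} + \frac{1}{9} \left(-3\right)\right)}{S - 4} = \frac{N - \left(\frac{13}{9} - \frac{S}{9}\right)}{-4 + S} = \frac{N + \left(- \frac{13}{9} + \frac{S}{9}\right)}{-4 + S} = \frac{- \frac{13}{9} + N + \frac{S}{9}}{-4 + S}$)
$\frac{1}{M{\left(4,12 \right)} + G{\left(-6,-5 \right)}} + 16 \cdot 1 = \frac{1}{4 + \frac{-13 - 5 + 9 \left(-6\right)}{9 \left(-4 - 5\right)}} + 16 \cdot 1 = \frac{1}{4 + \frac{-13 - 5 - 54}{9 \left(-9\right)}} + 16 = \frac{1}{4 + \frac{1}{9} \left(- \frac{1}{9}\right) \left(-72\right)} + 16 = \frac{1}{4 + \frac{8}{9}} + 16 = \frac{1}{\frac{44}{9}} + 16 = \frac{9}{44} + 16 = \frac{713}{44}$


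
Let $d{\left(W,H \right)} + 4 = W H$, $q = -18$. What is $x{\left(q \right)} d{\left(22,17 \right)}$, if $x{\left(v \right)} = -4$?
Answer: $-1480$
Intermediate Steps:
$d{\left(W,H \right)} = -4 + H W$ ($d{\left(W,H \right)} = -4 + W H = -4 + H W$)
$x{\left(q \right)} d{\left(22,17 \right)} = - 4 \left(-4 + 17 \cdot 22\right) = - 4 \left(-4 + 374\right) = \left(-4\right) 370 = -1480$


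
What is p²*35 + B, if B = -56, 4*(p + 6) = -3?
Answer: 24619/16 ≈ 1538.7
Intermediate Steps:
p = -27/4 (p = -6 + (¼)*(-3) = -6 - ¾ = -27/4 ≈ -6.7500)
p²*35 + B = (-27/4)²*35 - 56 = (729/16)*35 - 56 = 25515/16 - 56 = 24619/16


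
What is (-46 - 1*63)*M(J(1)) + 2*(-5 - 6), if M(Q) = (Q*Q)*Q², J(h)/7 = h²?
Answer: -261731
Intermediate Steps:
J(h) = 7*h²
M(Q) = Q⁴ (M(Q) = Q²*Q² = Q⁴)
(-46 - 1*63)*M(J(1)) + 2*(-5 - 6) = (-46 - 1*63)*(7*1²)⁴ + 2*(-5 - 6) = (-46 - 63)*(7*1)⁴ + 2*(-11) = -109*7⁴ - 22 = -109*2401 - 22 = -261709 - 22 = -261731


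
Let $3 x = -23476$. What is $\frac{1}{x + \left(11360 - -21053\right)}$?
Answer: $\frac{3}{73763} \approx 4.0671 \cdot 10^{-5}$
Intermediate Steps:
$x = - \frac{23476}{3}$ ($x = \frac{1}{3} \left(-23476\right) = - \frac{23476}{3} \approx -7825.3$)
$\frac{1}{x + \left(11360 - -21053\right)} = \frac{1}{- \frac{23476}{3} + \left(11360 - -21053\right)} = \frac{1}{- \frac{23476}{3} + \left(11360 + 21053\right)} = \frac{1}{- \frac{23476}{3} + 32413} = \frac{1}{\frac{73763}{3}} = \frac{3}{73763}$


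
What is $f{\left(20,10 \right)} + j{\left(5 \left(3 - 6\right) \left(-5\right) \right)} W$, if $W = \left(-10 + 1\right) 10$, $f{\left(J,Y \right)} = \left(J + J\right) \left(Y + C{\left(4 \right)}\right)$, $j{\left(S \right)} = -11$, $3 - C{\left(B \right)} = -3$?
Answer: $1630$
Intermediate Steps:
$C{\left(B \right)} = 6$ ($C{\left(B \right)} = 3 - -3 = 3 + 3 = 6$)
$f{\left(J,Y \right)} = 2 J \left(6 + Y\right)$ ($f{\left(J,Y \right)} = \left(J + J\right) \left(Y + 6\right) = 2 J \left(6 + Y\right)$)
$W = -90$ ($W = \left(-9\right) 10 = -90$)
$f{\left(20,10 \right)} + j{\left(5 \left(3 - 6\right) \left(-5\right) \right)} W = 2 \cdot 20 \left(6 + 10\right) - -990 = 2 \cdot 20 \cdot 16 + 990 = 640 + 990 = 1630$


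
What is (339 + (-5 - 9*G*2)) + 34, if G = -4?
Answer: 440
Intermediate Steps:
(339 + (-5 - 9*G*2)) + 34 = (339 + (-5 - (-36)*2)) + 34 = (339 + (-5 - 9*(-8))) + 34 = (339 + (-5 + 72)) + 34 = (339 + 67) + 34 = 406 + 34 = 440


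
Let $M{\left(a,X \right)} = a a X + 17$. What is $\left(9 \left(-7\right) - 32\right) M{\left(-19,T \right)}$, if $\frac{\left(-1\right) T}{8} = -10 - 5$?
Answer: $-4117015$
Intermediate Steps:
$T = 120$ ($T = - 8 \left(-10 - 5\right) = \left(-8\right) \left(-15\right) = 120$)
$M{\left(a,X \right)} = 17 + X a^{2}$ ($M{\left(a,X \right)} = a^{2} X + 17 = X a^{2} + 17 = 17 + X a^{2}$)
$\left(9 \left(-7\right) - 32\right) M{\left(-19,T \right)} = \left(9 \left(-7\right) - 32\right) \left(17 + 120 \left(-19\right)^{2}\right) = \left(-63 - 32\right) \left(17 + 120 \cdot 361\right) = - 95 \left(17 + 43320\right) = \left(-95\right) 43337 = -4117015$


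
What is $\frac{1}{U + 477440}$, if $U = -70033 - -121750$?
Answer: $\frac{1}{529157} \approx 1.8898 \cdot 10^{-6}$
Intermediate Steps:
$U = 51717$ ($U = -70033 + 121750 = 51717$)
$\frac{1}{U + 477440} = \frac{1}{51717 + 477440} = \frac{1}{529157}$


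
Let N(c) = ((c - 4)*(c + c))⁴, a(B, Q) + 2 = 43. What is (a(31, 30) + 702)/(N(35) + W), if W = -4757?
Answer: 743/22173739205243 ≈ 3.3508e-11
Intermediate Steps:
a(B, Q) = 41 (a(B, Q) = -2 + 43 = 41)
N(c) = 16*c⁴*(-4 + c)⁴ (N(c) = ((-4 + c)*(2*c))⁴ = (2*c*(-4 + c))⁴ = 16*c⁴*(-4 + c)⁴)
(a(31, 30) + 702)/(N(35) + W) = (41 + 702)/(16*35⁴*(-4 + 35)⁴ - 4757) = 743/(16*1500625*31⁴ - 4757) = 743/(16*1500625*923521 - 4757) = 743/(22173739210000 - 4757) = 743/22173739205243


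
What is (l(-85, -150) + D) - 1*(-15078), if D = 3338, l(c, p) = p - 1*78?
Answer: 18188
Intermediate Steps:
l(c, p) = -78 + p (l(c, p) = p - 78 = -78 + p)
(l(-85, -150) + D) - 1*(-15078) = ((-78 - 150) + 3338) - 1*(-15078) = (-228 + 3338) + 15078 = 3110 + 15078 = 18188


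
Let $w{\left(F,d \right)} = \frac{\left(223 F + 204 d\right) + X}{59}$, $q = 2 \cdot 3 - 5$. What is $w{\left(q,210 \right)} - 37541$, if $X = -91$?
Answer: $- \frac{2171947}{59} \approx -36813.0$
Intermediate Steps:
$q = 1$ ($q = 6 - 5 = 1$)
$w{\left(F,d \right)} = - \frac{91}{59} + \frac{204 d}{59} + \frac{223 F}{59}$ ($w{\left(F,d \right)} = \frac{\left(223 F + 204 d\right) - 91}{59} = \left(\left(204 d + 223 F\right) - 91\right) \frac{1}{59} = \left(-91 + 204 d + 223 F\right) \frac{1}{59} = - \frac{91}{59} + \frac{204 d}{59} + \frac{223 F}{59}$)
$w{\left(q,210 \right)} - 37541 = \left(- \frac{91}{59} + \frac{204}{59} \cdot 210 + \frac{223}{59} \cdot 1\right) - 37541 = \left(- \frac{91}{59} + \frac{42840}{59} + \frac{223}{59}\right) - 37541 = \frac{42972}{59} - 37541 = - \frac{2171947}{59}$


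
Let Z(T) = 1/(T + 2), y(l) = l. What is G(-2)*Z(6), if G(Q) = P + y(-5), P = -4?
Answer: -9/8 ≈ -1.1250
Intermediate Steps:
G(Q) = -9 (G(Q) = -4 - 5 = -9)
Z(T) = 1/(2 + T)
G(-2)*Z(6) = -9/(2 + 6) = -9/8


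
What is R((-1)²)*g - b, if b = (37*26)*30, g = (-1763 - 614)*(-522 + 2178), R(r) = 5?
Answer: -19710420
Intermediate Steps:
g = -3936312 (g = -2377*1656 = -3936312)
b = 28860 (b = 962*30 = 28860)
R((-1)²)*g - b = 5*(-3936312) - 1*28860 = -19681560 - 28860 = -19710420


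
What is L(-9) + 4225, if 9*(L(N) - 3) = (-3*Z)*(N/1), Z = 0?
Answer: 4228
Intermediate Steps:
L(N) = 3 (L(N) = 3 + ((-3*0)*(N/1))/9 = 3 + (0*(N*1))/9 = 3 + (0*N)/9 = 3 + (⅑)*0 = 3 + 0 = 3)
L(-9) + 4225 = 3 + 4225 = 4228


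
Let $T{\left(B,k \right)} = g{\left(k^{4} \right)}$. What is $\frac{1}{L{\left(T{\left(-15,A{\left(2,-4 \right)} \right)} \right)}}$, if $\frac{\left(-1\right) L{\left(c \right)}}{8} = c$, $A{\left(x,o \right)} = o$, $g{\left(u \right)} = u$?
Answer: $- \frac{1}{2048} \approx -0.00048828$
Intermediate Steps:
$T{\left(B,k \right)} = k^{4}$
$L{\left(c \right)} = - 8 c$
$\frac{1}{L{\left(T{\left(-15,A{\left(2,-4 \right)} \right)} \right)}} = \frac{1}{\left(-8\right) \left(-4\right)^{4}} = \frac{1}{\left(-8\right) 256} = \frac{1}{-2048} = - \frac{1}{2048}$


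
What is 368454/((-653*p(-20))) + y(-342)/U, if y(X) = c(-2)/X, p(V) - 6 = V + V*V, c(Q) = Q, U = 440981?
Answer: -13892143617448/9503563450779 ≈ -1.4618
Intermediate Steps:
p(V) = 6 + V + V² (p(V) = 6 + (V + V*V) = 6 + (V + V²) = 6 + V + V²)
y(X) = -2/X
368454/((-653*p(-20))) + y(-342)/U = 368454/((-653*(6 - 20 + (-20)²))) - 2/(-342)/440981 = 368454/((-653*(6 - 20 + 400))) - 2*(-1/342)*(1/440981) = 368454/((-653*386)) + (1/171)*(1/440981) = 368454/(-252058) + 1/75407751 = 368454*(-1/252058) + 1/75407751 = -184227/126029 + 1/75407751 = -13892143617448/9503563450779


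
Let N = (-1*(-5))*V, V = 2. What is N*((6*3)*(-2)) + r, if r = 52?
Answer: -308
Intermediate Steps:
N = 10 (N = -1*(-5)*2 = 5*2 = 10)
N*((6*3)*(-2)) + r = 10*((6*3)*(-2)) + 52 = 10*(18*(-2)) + 52 = 10*(-36) + 52 = -360 + 52 = -308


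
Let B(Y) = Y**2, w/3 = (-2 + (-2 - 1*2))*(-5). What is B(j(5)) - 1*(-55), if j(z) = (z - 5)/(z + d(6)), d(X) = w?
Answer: 55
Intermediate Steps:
w = 90 (w = 3*((-2 + (-2 - 1*2))*(-5)) = 3*((-2 + (-2 - 2))*(-5)) = 3*((-2 - 4)*(-5)) = 3*(-6*(-5)) = 3*30 = 90)
d(X) = 90
j(z) = (-5 + z)/(90 + z) (j(z) = (z - 5)/(z + 90) = (-5 + z)/(90 + z))
B(j(5)) - 1*(-55) = ((-5 + 5)/(90 + 5))**2 - 1*(-55) = (0/95)**2 + 55 = ((1/95)*0)**2 + 55 = 0**2 + 55 = 0 + 55 = 55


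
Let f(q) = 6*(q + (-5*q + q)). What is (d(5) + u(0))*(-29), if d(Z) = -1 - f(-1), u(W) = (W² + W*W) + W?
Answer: 551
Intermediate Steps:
f(q) = -18*q (f(q) = 6*(q - 4*q) = 6*(-3*q) = -18*q)
u(W) = W + 2*W² (u(W) = (W² + W²) + W = 2*W² + W = W + 2*W²)
d(Z) = -19 (d(Z) = -1 - (-18)*(-1) = -1 - 1*18 = -1 - 18 = -19)
(d(5) + u(0))*(-29) = (-19 + 0*(1 + 2*0))*(-29) = (-19 + 0*(1 + 0))*(-29) = (-19 + 0*1)*(-29) = (-19 + 0)*(-29) = -19*(-29) = 551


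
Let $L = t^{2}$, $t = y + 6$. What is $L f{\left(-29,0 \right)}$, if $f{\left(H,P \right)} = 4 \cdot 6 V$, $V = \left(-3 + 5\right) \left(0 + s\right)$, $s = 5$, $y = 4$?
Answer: $24000$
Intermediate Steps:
$t = 10$ ($t = 4 + 6 = 10$)
$V = 10$ ($V = \left(-3 + 5\right) \left(0 + 5\right) = 2 \cdot 5 = 10$)
$f{\left(H,P \right)} = 240$ ($f{\left(H,P \right)} = 4 \cdot 6 \cdot 10 = 24 \cdot 10 = 240$)
$L = 100$ ($L = 10^{2} = 100$)
$L f{\left(-29,0 \right)} = 100 \cdot 240 = 24000$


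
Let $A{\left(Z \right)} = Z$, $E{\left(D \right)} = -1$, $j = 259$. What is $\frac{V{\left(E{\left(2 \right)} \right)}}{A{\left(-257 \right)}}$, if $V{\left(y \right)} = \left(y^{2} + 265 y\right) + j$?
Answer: $\frac{5}{257} \approx 0.019455$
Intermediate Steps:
$V{\left(y \right)} = 259 + y^{2} + 265 y$ ($V{\left(y \right)} = \left(y^{2} + 265 y\right) + 259 = 259 + y^{2} + 265 y$)
$\frac{V{\left(E{\left(2 \right)} \right)}}{A{\left(-257 \right)}} = \frac{259 + \left(-1\right)^{2} + 265 \left(-1\right)}{-257} = \left(259 + 1 - 265\right) \left(- \frac{1}{257}\right) = \left(-5\right) \left(- \frac{1}{257}\right) = \frac{5}{257}$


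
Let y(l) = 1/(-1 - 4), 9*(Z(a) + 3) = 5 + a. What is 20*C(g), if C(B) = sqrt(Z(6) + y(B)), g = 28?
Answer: 4*I*sqrt(445)/3 ≈ 28.127*I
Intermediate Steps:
Z(a) = -22/9 + a/9 (Z(a) = -3 + (5 + a)/9 = -3 + (5/9 + a/9) = -22/9 + a/9)
y(l) = -1/5 (y(l) = 1/(-5) = -1/5)
C(B) = I*sqrt(445)/15 (C(B) = sqrt((-22/9 + (1/9)*6) - 1/5) = sqrt((-22/9 + 2/3) - 1/5) = sqrt(-16/9 - 1/5) = sqrt(-89/45) = I*sqrt(445)/15)
20*C(g) = 20*(I*sqrt(445)/15) = 4*I*sqrt(445)/3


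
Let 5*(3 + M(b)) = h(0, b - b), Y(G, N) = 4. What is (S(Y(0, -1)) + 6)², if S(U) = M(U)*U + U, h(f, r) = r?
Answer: 4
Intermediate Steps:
M(b) = -3 (M(b) = -3 + (b - b)/5 = -3 + (⅕)*0 = -3 + 0 = -3)
S(U) = -2*U (S(U) = -3*U + U = -2*U)
(S(Y(0, -1)) + 6)² = (-2*4 + 6)² = (-8 + 6)² = (-2)² = 4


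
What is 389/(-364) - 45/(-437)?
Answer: -153613/159068 ≈ -0.96571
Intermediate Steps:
389/(-364) - 45/(-437) = 389*(-1/364) - 45*(-1/437) = -389/364 + 45/437 = -153613/159068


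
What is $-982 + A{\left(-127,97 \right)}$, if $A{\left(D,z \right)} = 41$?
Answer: $-941$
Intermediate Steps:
$-982 + A{\left(-127,97 \right)} = -982 + 41 = -941$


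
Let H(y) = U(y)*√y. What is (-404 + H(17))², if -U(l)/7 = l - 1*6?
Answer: 264009 + 62216*√17 ≈ 5.2053e+5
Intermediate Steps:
U(l) = 42 - 7*l (U(l) = -7*(l - 1*6) = -7*(l - 6) = -7*(-6 + l) = 42 - 7*l)
H(y) = √y*(42 - 7*y) (H(y) = (42 - 7*y)*√y = √y*(42 - 7*y))
(-404 + H(17))² = (-404 + 7*√17*(6 - 1*17))² = (-404 + 7*√17*(6 - 17))² = (-404 + 7*√17*(-11))² = (-404 - 77*√17)²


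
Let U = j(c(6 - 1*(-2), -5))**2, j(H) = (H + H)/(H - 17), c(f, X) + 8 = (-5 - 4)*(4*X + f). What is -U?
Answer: -40000/6889 ≈ -5.8064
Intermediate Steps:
c(f, X) = -8 - 36*X - 9*f (c(f, X) = -8 + (-5 - 4)*(4*X + f) = -8 - 9*(f + 4*X) = -8 + (-36*X - 9*f) = -8 - 36*X - 9*f)
j(H) = 2*H/(-17 + H) (j(H) = (2*H)/(-17 + H) = 2*H/(-17 + H))
U = 40000/6889 (U = (2*(-8 - 36*(-5) - 9*(6 - 1*(-2)))/(-17 + (-8 - 36*(-5) - 9*(6 - 1*(-2)))))**2 = (2*(-8 + 180 - 9*(6 + 2))/(-17 + (-8 + 180 - 9*(6 + 2))))**2 = (2*(-8 + 180 - 9*8)/(-17 + (-8 + 180 - 9*8)))**2 = (2*(-8 + 180 - 72)/(-17 + (-8 + 180 - 72)))**2 = (2*100/(-17 + 100))**2 = (2*100/83)**2 = (2*100*(1/83))**2 = (200/83)**2 = 40000/6889 ≈ 5.8064)
-U = -1*40000/6889 = -40000/6889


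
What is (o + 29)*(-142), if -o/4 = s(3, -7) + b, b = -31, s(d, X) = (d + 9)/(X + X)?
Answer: -155490/7 ≈ -22213.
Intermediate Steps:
s(d, X) = (9 + d)/(2*X) (s(d, X) = (9 + d)/((2*X)) = (9 + d)*(1/(2*X)) = (9 + d)/(2*X))
o = 892/7 (o = -4*((½)*(9 + 3)/(-7) - 31) = -4*((½)*(-⅐)*12 - 31) = -4*(-6/7 - 31) = -4*(-223/7) = 892/7 ≈ 127.43)
(o + 29)*(-142) = (892/7 + 29)*(-142) = (1095/7)*(-142) = -155490/7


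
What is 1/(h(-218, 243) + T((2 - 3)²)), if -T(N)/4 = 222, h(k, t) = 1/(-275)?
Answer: -275/244201 ≈ -0.0011261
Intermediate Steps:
h(k, t) = -1/275
T(N) = -888 (T(N) = -4*222 = -888)
1/(h(-218, 243) + T((2 - 3)²)) = 1/(-1/275 - 888) = 1/(-244201/275) = -275/244201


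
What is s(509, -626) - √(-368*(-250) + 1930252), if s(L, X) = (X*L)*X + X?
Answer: 199464258 - 2*√505563 ≈ 1.9946e+8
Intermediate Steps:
s(L, X) = X + L*X² (s(L, X) = (L*X)*X + X = L*X² + X = X + L*X²)
s(509, -626) - √(-368*(-250) + 1930252) = -626*(1 + 509*(-626)) - √(-368*(-250) + 1930252) = -626*(1 - 318634) - √(92000 + 1930252) = -626*(-318633) - √2022252 = 199464258 - 2*√505563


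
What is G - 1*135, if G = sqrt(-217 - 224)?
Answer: -135 + 21*I ≈ -135.0 + 21.0*I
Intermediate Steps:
G = 21*I (G = sqrt(-441) = 21*I ≈ 21.0*I)
G - 1*135 = 21*I - 1*135 = 21*I - 135 = -135 + 21*I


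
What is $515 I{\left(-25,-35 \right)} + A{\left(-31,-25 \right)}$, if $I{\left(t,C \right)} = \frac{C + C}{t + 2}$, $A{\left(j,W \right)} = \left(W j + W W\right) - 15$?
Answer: $\frac{67905}{23} \approx 2952.4$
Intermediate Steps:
$A{\left(j,W \right)} = -15 + W^{2} + W j$ ($A{\left(j,W \right)} = \left(W j + W^{2}\right) - 15 = \left(W^{2} + W j\right) - 15 = -15 + W^{2} + W j$)
$I{\left(t,C \right)} = \frac{2 C}{2 + t}$
$515 I{\left(-25,-35 \right)} + A{\left(-31,-25 \right)} = 515 \cdot 2 \left(-35\right) \frac{1}{2 - 25} - \left(-760 - 625\right) = 515 \cdot 2 \left(-35\right) \frac{1}{-23} + \left(-15 + 625 + 775\right) = 515 \cdot 2 \left(-35\right) \left(- \frac{1}{23}\right) + 1385 = 515 \cdot \frac{70}{23} + 1385 = \frac{36050}{23} + 1385 = \frac{67905}{23}$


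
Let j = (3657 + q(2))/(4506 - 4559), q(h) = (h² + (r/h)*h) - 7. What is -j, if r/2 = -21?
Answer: 3612/53 ≈ 68.151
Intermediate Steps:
r = -42 (r = 2*(-21) = -42)
q(h) = -49 + h² (q(h) = (h² + (-42/h)*h) - 7 = (h² - 42) - 7 = (-42 + h²) - 7 = -49 + h²)
j = -3612/53 (j = (3657 + (-49 + 2²))/(4506 - 4559) = (3657 + (-49 + 4))/(-53) = (3657 - 45)*(-1/53) = 3612*(-1/53) = -3612/53 ≈ -68.151)
-j = -1*(-3612/53) = 3612/53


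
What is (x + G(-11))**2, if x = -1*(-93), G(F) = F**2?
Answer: 45796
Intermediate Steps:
x = 93
(x + G(-11))**2 = (93 + (-11)**2)**2 = (93 + 121)**2 = 214**2 = 45796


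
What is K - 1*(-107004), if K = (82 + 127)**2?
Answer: 150685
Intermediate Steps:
K = 43681 (K = 209**2 = 43681)
K - 1*(-107004) = 43681 - 1*(-107004) = 43681 + 107004 = 150685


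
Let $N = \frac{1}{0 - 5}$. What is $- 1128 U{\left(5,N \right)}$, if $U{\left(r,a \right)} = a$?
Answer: $\frac{1128}{5} \approx 225.6$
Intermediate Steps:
$N = - \frac{1}{5}$ ($N = \frac{1}{-5} = - \frac{1}{5} \approx -0.2$)
$- 1128 U{\left(5,N \right)} = \left(-1128\right) \left(- \frac{1}{5}\right) = \frac{1128}{5}$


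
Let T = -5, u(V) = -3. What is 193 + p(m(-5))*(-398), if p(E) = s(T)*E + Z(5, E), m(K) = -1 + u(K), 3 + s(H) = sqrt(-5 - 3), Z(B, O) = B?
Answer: -6573 + 3184*I*sqrt(2) ≈ -6573.0 + 4502.9*I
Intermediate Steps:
s(H) = -3 + 2*I*sqrt(2) (s(H) = -3 + sqrt(-5 - 3) = -3 + sqrt(-8) = -3 + 2*I*sqrt(2))
m(K) = -4 (m(K) = -1 - 3 = -4)
p(E) = 5 + E*(-3 + 2*I*sqrt(2)) (p(E) = (-3 + 2*I*sqrt(2))*E + 5 = E*(-3 + 2*I*sqrt(2)) + 5 = 5 + E*(-3 + 2*I*sqrt(2)))
193 + p(m(-5))*(-398) = 193 + (5 - 1*(-4)*(3 - 2*I*sqrt(2)))*(-398) = 193 + (5 + (12 - 8*I*sqrt(2)))*(-398) = 193 + (17 - 8*I*sqrt(2))*(-398) = 193 + (-6766 + 3184*I*sqrt(2)) = -6573 + 3184*I*sqrt(2)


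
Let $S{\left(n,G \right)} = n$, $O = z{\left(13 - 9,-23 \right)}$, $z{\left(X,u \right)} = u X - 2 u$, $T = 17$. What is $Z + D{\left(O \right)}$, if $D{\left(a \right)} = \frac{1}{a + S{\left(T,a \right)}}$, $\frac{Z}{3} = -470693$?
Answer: $- \frac{40950292}{29} \approx -1.4121 \cdot 10^{6}$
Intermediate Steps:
$Z = -1412079$ ($Z = 3 \left(-470693\right) = -1412079$)
$z{\left(X,u \right)} = - 2 u + X u$ ($z{\left(X,u \right)} = X u - 2 u = - 2 u + X u$)
$O = -46$ ($O = - 23 \left(-2 + \left(13 - 9\right)\right) = - 23 \left(-2 + 4\right) = \left(-23\right) 2 = -46$)
$D{\left(a \right)} = \frac{1}{17 + a}$ ($D{\left(a \right)} = \frac{1}{a + 17} = \frac{1}{17 + a}$)
$Z + D{\left(O \right)} = -1412079 + \frac{1}{17 - 46} = -1412079 + \frac{1}{-29} = -1412079 - \frac{1}{29} = - \frac{40950292}{29}$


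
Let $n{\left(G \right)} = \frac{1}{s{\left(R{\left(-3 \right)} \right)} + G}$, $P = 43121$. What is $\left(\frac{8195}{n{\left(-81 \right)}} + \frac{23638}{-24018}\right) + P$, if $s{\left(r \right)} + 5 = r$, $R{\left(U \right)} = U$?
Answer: $- \frac{8240995925}{12009} \approx -6.8624 \cdot 10^{5}$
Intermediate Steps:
$s{\left(r \right)} = -5 + r$
$n{\left(G \right)} = \frac{1}{-8 + G}$ ($n{\left(G \right)} = \frac{1}{\left(-5 - 3\right) + G} = \frac{1}{-8 + G}$)
$\left(\frac{8195}{n{\left(-81 \right)}} + \frac{23638}{-24018}\right) + P = \left(\frac{8195}{\frac{1}{-8 - 81}} + \frac{23638}{-24018}\right) + 43121 = \left(\frac{8195}{\frac{1}{-89}} + 23638 \left(- \frac{1}{24018}\right)\right) + 43121 = \left(\frac{8195}{- \frac{1}{89}} - \frac{11819}{12009}\right) + 43121 = \left(8195 \left(-89\right) - \frac{11819}{12009}\right) + 43121 = \left(-729355 - \frac{11819}{12009}\right) + 43121 = - \frac{8758836014}{12009} + 43121 = - \frac{8240995925}{12009}$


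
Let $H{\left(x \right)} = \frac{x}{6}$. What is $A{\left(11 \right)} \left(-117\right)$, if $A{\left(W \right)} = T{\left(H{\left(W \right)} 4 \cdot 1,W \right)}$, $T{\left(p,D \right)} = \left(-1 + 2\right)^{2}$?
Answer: $-117$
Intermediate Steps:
$H{\left(x \right)} = \frac{x}{6}$ ($H{\left(x \right)} = x \frac{1}{6} = \frac{x}{6}$)
$T{\left(p,D \right)} = 1$ ($T{\left(p,D \right)} = 1^{2} = 1$)
$A{\left(W \right)} = 1$
$A{\left(11 \right)} \left(-117\right) = 1 \left(-117\right) = -117$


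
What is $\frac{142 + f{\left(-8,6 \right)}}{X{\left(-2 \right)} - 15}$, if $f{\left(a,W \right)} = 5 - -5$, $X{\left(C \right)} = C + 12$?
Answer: $- \frac{152}{5} \approx -30.4$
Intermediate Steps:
$X{\left(C \right)} = 12 + C$
$f{\left(a,W \right)} = 10$ ($f{\left(a,W \right)} = 5 + 5 = 10$)
$\frac{142 + f{\left(-8,6 \right)}}{X{\left(-2 \right)} - 15} = \frac{142 + 10}{\left(12 - 2\right) - 15} = \frac{152}{10 - 15} = \frac{152}{-5} = 152 \left(- \frac{1}{5}\right) = - \frac{152}{5}$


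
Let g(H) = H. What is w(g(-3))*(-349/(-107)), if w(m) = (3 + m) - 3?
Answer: -1047/107 ≈ -9.7850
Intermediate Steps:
w(m) = m
w(g(-3))*(-349/(-107)) = -(-1047)/(-107) = -(-1047)*(-1)/107 = -3*349/107 = -1047/107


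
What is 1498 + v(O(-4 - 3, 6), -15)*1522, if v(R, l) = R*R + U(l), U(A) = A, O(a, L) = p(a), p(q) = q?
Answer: 53246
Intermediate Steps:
O(a, L) = a
v(R, l) = l + R**2 (v(R, l) = R*R + l = R**2 + l = l + R**2)
1498 + v(O(-4 - 3, 6), -15)*1522 = 1498 + (-15 + (-4 - 3)**2)*1522 = 1498 + (-15 + (-7)**2)*1522 = 1498 + (-15 + 49)*1522 = 1498 + 34*1522 = 1498 + 51748 = 53246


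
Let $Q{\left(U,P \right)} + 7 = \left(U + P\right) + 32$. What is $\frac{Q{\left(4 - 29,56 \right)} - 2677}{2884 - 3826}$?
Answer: $\frac{2621}{942} \approx 2.7824$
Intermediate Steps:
$Q{\left(U,P \right)} = 25 + P + U$ ($Q{\left(U,P \right)} = -7 + \left(\left(U + P\right) + 32\right) = -7 + \left(\left(P + U\right) + 32\right) = -7 + \left(32 + P + U\right) = 25 + P + U$)
$\frac{Q{\left(4 - 29,56 \right)} - 2677}{2884 - 3826} = \frac{\left(25 + 56 + \left(4 - 29\right)\right) - 2677}{2884 - 3826} = \frac{\left(25 + 56 - 25\right) - 2677}{-942} = \left(56 - 2677\right) \left(- \frac{1}{942}\right) = \left(-2621\right) \left(- \frac{1}{942}\right) = \frac{2621}{942}$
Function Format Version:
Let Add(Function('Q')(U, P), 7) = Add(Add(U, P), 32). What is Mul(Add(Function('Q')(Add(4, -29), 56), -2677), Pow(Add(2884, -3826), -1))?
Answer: Rational(2621, 942) ≈ 2.7824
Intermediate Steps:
Function('Q')(U, P) = Add(25, P, U) (Function('Q')(U, P) = Add(-7, Add(Add(U, P), 32)) = Add(-7, Add(Add(P, U), 32)) = Add(-7, Add(32, P, U)) = Add(25, P, U))
Mul(Add(Function('Q')(Add(4, -29), 56), -2677), Pow(Add(2884, -3826), -1)) = Mul(Add(Add(25, 56, Add(4, -29)), -2677), Pow(Add(2884, -3826), -1)) = Mul(Add(Add(25, 56, -25), -2677), Pow(-942, -1)) = Mul(Add(56, -2677), Rational(-1, 942)) = Mul(-2621, Rational(-1, 942)) = Rational(2621, 942)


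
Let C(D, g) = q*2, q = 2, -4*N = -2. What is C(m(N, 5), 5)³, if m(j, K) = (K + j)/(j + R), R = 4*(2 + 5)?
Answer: 64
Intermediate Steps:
N = ½ (N = -¼*(-2) = ½ ≈ 0.50000)
R = 28 (R = 4*7 = 28)
m(j, K) = (K + j)/(28 + j) (m(j, K) = (K + j)/(j + 28) = (K + j)/(28 + j))
C(D, g) = 4 (C(D, g) = 2*2 = 4)
C(m(N, 5), 5)³ = 4³ = 64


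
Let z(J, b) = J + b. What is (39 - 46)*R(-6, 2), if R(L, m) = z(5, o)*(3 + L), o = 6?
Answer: 231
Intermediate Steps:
R(L, m) = 33 + 11*L (R(L, m) = (5 + 6)*(3 + L) = 11*(3 + L) = 33 + 11*L)
(39 - 46)*R(-6, 2) = (39 - 46)*(33 + 11*(-6)) = -7*(33 - 66) = -7*(-33) = 231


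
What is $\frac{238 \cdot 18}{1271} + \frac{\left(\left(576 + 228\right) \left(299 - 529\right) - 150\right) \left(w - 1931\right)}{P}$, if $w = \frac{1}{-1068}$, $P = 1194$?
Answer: $\frac{406289759857}{1357428} \approx 2.9931 \cdot 10^{5}$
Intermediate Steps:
$w = - \frac{1}{1068} \approx -0.00093633$
$\frac{238 \cdot 18}{1271} + \frac{\left(\left(576 + 228\right) \left(299 - 529\right) - 150\right) \left(w - 1931\right)}{P} = \frac{238 \cdot 18}{1271} + \frac{\left(\left(576 + 228\right) \left(299 - 529\right) - 150\right) \left(- \frac{1}{1068} - 1931\right)}{1194} = 4284 \cdot \frac{1}{1271} + \left(804 \left(-230\right) - 150\right) \left(- \frac{2062309}{1068}\right) \frac{1}{1194} = \frac{4284}{1271} + \left(-184920 - 150\right) \left(- \frac{2062309}{1068}\right) \frac{1}{1194} = \frac{4284}{1271} + \left(-185070\right) \left(- \frac{2062309}{1068}\right) \frac{1}{1194} = \frac{4284}{1271} + \frac{63611921105}{178} \cdot \frac{1}{1194} = \frac{4284}{1271} + \frac{319657895}{1068} = \frac{406289759857}{1357428}$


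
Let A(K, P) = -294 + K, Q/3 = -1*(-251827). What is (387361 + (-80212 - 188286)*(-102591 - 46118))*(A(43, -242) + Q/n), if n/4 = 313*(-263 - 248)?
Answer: -6441987407500214079/639772 ≈ -1.0069e+13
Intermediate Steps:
Q = 755481 (Q = 3*(-1*(-251827)) = 3*251827 = 755481)
n = -639772 (n = 4*(313*(-263 - 248)) = 4*(313*(-511)) = 4*(-159943) = -639772)
(387361 + (-80212 - 188286)*(-102591 - 46118))*(A(43, -242) + Q/n) = (387361 + (-80212 - 188286)*(-102591 - 46118))*((-294 + 43) + 755481/(-639772)) = (387361 - 268498*(-148709))*(-251 + 755481*(-1/639772)) = (387361 + 39928069082)*(-251 - 755481/639772) = 39928456443*(-161338253/639772) = -6441987407500214079/639772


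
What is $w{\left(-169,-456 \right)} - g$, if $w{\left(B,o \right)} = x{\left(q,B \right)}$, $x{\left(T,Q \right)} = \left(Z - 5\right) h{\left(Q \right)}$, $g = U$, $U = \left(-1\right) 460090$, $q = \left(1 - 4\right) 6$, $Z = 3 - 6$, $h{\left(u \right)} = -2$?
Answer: $460106$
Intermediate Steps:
$Z = -3$ ($Z = 3 - 6 = -3$)
$q = -18$ ($q = \left(-3\right) 6 = -18$)
$U = -460090$
$g = -460090$
$x{\left(T,Q \right)} = 16$ ($x{\left(T,Q \right)} = \left(-3 - 5\right) \left(-2\right) = \left(-8\right) \left(-2\right) = 16$)
$w{\left(B,o \right)} = 16$
$w{\left(-169,-456 \right)} - g = 16 - -460090 = 16 + 460090 = 460106$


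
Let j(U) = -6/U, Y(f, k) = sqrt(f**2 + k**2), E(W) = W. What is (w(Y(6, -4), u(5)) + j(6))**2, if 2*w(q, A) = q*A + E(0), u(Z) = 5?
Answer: 326 - 10*sqrt(13) ≈ 289.94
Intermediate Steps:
w(q, A) = A*q/2 (w(q, A) = (q*A + 0)/2 = (A*q + 0)/2 = (A*q)/2 = A*q/2)
(w(Y(6, -4), u(5)) + j(6))**2 = ((1/2)*5*sqrt(6**2 + (-4)**2) - 6/6)**2 = ((1/2)*5*sqrt(36 + 16) - 6*1/6)**2 = ((1/2)*5*sqrt(52) - 1)**2 = ((1/2)*5*(2*sqrt(13)) - 1)**2 = (5*sqrt(13) - 1)**2 = (-1 + 5*sqrt(13))**2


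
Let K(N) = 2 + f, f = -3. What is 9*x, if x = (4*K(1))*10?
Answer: -360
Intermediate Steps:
K(N) = -1 (K(N) = 2 - 3 = -1)
x = -40 (x = (4*(-1))*10 = -4*10 = -40)
9*x = 9*(-40) = -360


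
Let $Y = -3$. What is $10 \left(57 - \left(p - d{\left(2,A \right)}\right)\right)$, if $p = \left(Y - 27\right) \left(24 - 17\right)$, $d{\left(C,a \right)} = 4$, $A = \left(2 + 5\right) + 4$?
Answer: $2710$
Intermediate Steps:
$A = 11$ ($A = 7 + 4 = 11$)
$p = -210$ ($p = \left(-3 - 27\right) \left(24 - 17\right) = \left(-30\right) 7 = -210$)
$10 \left(57 - \left(p - d{\left(2,A \right)}\right)\right) = 10 \left(57 + \left(4 - -210\right)\right) = 10 \left(57 + \left(4 + 210\right)\right) = 10 \left(57 + 214\right) = 10 \cdot 271 = 2710$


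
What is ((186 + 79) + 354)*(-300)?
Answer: -185700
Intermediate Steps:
((186 + 79) + 354)*(-300) = (265 + 354)*(-300) = 619*(-300) = -185700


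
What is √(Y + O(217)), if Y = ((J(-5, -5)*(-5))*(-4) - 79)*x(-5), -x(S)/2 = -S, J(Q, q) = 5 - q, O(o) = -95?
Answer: 3*I*√145 ≈ 36.125*I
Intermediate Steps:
x(S) = 2*S (x(S) = -(-2)*S = 2*S)
Y = -1210 (Y = (((5 - 1*(-5))*(-5))*(-4) - 79)*(2*(-5)) = (((5 + 5)*(-5))*(-4) - 79)*(-10) = ((10*(-5))*(-4) - 79)*(-10) = (-50*(-4) - 79)*(-10) = (200 - 79)*(-10) = 121*(-10) = -1210)
√(Y + O(217)) = √(-1210 - 95) = √(-1305) = 3*I*√145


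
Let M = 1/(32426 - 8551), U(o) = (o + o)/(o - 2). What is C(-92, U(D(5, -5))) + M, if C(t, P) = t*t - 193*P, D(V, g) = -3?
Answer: 196548551/23875 ≈ 8232.4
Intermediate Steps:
U(o) = 2*o/(-2 + o) (U(o) = (2*o)/(-2 + o) = 2*o/(-2 + o))
C(t, P) = t**2 - 193*P
M = 1/23875 ≈ 4.1885e-5
C(-92, U(D(5, -5))) + M = ((-92)**2 - 386*(-3)/(-2 - 3)) + 1/23875 = (8464 - 386*(-3)/(-5)) + 1/23875 = (8464 - 386*(-3)*(-1)/5) + 1/23875 = (8464 - 193*6/5) + 1/23875 = (8464 - 1158/5) + 1/23875 = 41162/5 + 1/23875 = 196548551/23875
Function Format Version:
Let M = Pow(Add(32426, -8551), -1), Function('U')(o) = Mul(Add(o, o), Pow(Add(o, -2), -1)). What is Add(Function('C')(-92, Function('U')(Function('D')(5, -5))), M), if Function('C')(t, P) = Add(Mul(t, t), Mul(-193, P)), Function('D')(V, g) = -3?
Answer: Rational(196548551, 23875) ≈ 8232.4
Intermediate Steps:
Function('U')(o) = Mul(2, o, Pow(Add(-2, o), -1)) (Function('U')(o) = Mul(Mul(2, o), Pow(Add(-2, o), -1)) = Mul(2, o, Pow(Add(-2, o), -1)))
Function('C')(t, P) = Add(Pow(t, 2), Mul(-193, P))
M = Rational(1, 23875) (M = Pow(23875, -1) = Rational(1, 23875) ≈ 4.1885e-5)
Add(Function('C')(-92, Function('U')(Function('D')(5, -5))), M) = Add(Add(Pow(-92, 2), Mul(-193, Mul(2, -3, Pow(Add(-2, -3), -1)))), Rational(1, 23875)) = Add(Add(8464, Mul(-193, Mul(2, -3, Pow(-5, -1)))), Rational(1, 23875)) = Add(Add(8464, Mul(-193, Mul(2, -3, Rational(-1, 5)))), Rational(1, 23875)) = Add(Add(8464, Mul(-193, Rational(6, 5))), Rational(1, 23875)) = Add(Add(8464, Rational(-1158, 5)), Rational(1, 23875)) = Add(Rational(41162, 5), Rational(1, 23875)) = Rational(196548551, 23875)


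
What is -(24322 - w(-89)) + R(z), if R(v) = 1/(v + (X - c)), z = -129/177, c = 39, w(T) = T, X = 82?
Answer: -60880975/2494 ≈ -24411.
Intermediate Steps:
z = -43/59 (z = -129*1/177 = -43/59 ≈ -0.72881)
R(v) = 1/(43 + v) (R(v) = 1/(v + (82 - 1*39)) = 1/(v + (82 - 39)) = 1/(v + 43) = 1/(43 + v))
-(24322 - w(-89)) + R(z) = -(24322 - 1*(-89)) + 1/(43 - 43/59) = -(24322 + 89) + 1/(2494/59) = -1*24411 + 59/2494 = -24411 + 59/2494 = -60880975/2494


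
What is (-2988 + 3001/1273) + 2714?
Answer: -345801/1273 ≈ -271.64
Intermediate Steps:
(-2988 + 3001/1273) + 2714 = -3800723/1273 + 2714 = -345801/1273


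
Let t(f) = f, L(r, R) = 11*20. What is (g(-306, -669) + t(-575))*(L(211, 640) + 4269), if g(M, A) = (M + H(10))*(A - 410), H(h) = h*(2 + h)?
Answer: 898334191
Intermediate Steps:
L(r, R) = 220
g(M, A) = (-410 + A)*(120 + M) (g(M, A) = (M + 10*(2 + 10))*(A - 410) = (M + 10*12)*(-410 + A) = (M + 120)*(-410 + A) = (120 + M)*(-410 + A) = (-410 + A)*(120 + M))
(g(-306, -669) + t(-575))*(L(211, 640) + 4269) = ((-49200 - 410*(-306) + 120*(-669) - 669*(-306)) - 575)*(220 + 4269) = ((-49200 + 125460 - 80280 + 204714) - 575)*4489 = (200694 - 575)*4489 = 200119*4489 = 898334191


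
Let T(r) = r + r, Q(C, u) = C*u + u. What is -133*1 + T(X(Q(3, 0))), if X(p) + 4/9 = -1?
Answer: -1223/9 ≈ -135.89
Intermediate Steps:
Q(C, u) = u + C*u
X(p) = -13/9 (X(p) = -4/9 - 1 = -13/9)
T(r) = 2*r
-133*1 + T(X(Q(3, 0))) = -133*1 + 2*(-13/9) = -133 - 26/9 = -1223/9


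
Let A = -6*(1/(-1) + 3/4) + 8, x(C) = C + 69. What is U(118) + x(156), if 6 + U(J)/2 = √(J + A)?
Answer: 213 + √510 ≈ 235.58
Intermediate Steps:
x(C) = 69 + C
A = 19/2 (A = -6*(1*(-1) + 3*(¼)) + 8 = -6*(-1 + ¾) + 8 = -6*(-¼) + 8 = 3/2 + 8 = 19/2 ≈ 9.5000)
U(J) = -12 + 2*√(19/2 + J) (U(J) = -12 + 2*√(J + 19/2) = -12 + 2*√(19/2 + J))
U(118) + x(156) = (-12 + √(38 + 4*118)) + (69 + 156) = (-12 + √(38 + 472)) + 225 = (-12 + √510) + 225 = 213 + √510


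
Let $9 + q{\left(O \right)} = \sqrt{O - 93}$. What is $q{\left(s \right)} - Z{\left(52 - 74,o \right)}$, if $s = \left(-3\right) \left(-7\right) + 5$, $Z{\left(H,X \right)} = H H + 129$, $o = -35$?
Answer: $-622 + i \sqrt{67} \approx -622.0 + 8.1853 i$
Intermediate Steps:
$Z{\left(H,X \right)} = 129 + H^{2}$ ($Z{\left(H,X \right)} = H^{2} + 129 = 129 + H^{2}$)
$s = 26$ ($s = 21 + 5 = 26$)
$q{\left(O \right)} = -9 + \sqrt{-93 + O}$ ($q{\left(O \right)} = -9 + \sqrt{O - 93} = -9 + \sqrt{-93 + O}$)
$q{\left(s \right)} - Z{\left(52 - 74,o \right)} = \left(-9 + \sqrt{-93 + 26}\right) - \left(129 + \left(52 - 74\right)^{2}\right) = \left(-9 + \sqrt{-67}\right) - \left(129 + \left(52 - 74\right)^{2}\right) = \left(-9 + i \sqrt{67}\right) - \left(129 + \left(-22\right)^{2}\right) = \left(-9 + i \sqrt{67}\right) - \left(129 + 484\right) = \left(-9 + i \sqrt{67}\right) - 613 = -622 + i \sqrt{67}$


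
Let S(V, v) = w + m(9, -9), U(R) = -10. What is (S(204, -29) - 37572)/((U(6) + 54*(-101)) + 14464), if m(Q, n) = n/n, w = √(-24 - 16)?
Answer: -37571/9000 + I*√10/4500 ≈ -4.1746 + 0.00070273*I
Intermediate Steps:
w = 2*I*√10 (w = √(-40) = 2*I*√10 ≈ 6.3246*I)
m(Q, n) = 1
S(V, v) = 1 + 2*I*√10 (S(V, v) = 2*I*√10 + 1 = 1 + 2*I*√10)
(S(204, -29) - 37572)/((U(6) + 54*(-101)) + 14464) = ((1 + 2*I*√10) - 37572)/((-10 + 54*(-101)) + 14464) = (-37571 + 2*I*√10)/((-10 - 5454) + 14464) = (-37571 + 2*I*√10)/(-5464 + 14464) = (-37571 + 2*I*√10)/9000 = (-37571 + 2*I*√10)*(1/9000) = -37571/9000 + I*√10/4500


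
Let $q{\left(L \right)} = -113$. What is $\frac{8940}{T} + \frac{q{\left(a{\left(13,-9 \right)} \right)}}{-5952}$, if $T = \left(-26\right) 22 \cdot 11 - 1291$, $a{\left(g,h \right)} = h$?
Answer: $- \frac{52354001}{45134016} \approx -1.16$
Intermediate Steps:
$T = -7583$ ($T = \left(-572\right) 11 - 1291 = -6292 - 1291 = -7583$)
$\frac{8940}{T} + \frac{q{\left(a{\left(13,-9 \right)} \right)}}{-5952} = \frac{8940}{-7583} - \frac{113}{-5952} = 8940 \left(- \frac{1}{7583}\right) - - \frac{113}{5952} = - \frac{8940}{7583} + \frac{113}{5952} = - \frac{52354001}{45134016}$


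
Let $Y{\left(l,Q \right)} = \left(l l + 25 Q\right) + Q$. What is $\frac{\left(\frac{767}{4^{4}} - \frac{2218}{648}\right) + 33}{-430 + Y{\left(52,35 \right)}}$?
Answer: $\frac{675439}{66023424} \approx 0.01023$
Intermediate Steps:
$Y{\left(l,Q \right)} = l^{2} + 26 Q$ ($Y{\left(l,Q \right)} = \left(l^{2} + 25 Q\right) + Q = l^{2} + 26 Q$)
$\frac{\left(\frac{767}{4^{4}} - \frac{2218}{648}\right) + 33}{-430 + Y{\left(52,35 \right)}} = \frac{\left(\frac{767}{4^{4}} - \frac{2218}{648}\right) + 33}{-430 + \left(52^{2} + 26 \cdot 35\right)} = \frac{\left(\frac{767}{256} - \frac{1109}{324}\right) + 33}{-430 + \left(2704 + 910\right)} = \frac{\left(767 \cdot \frac{1}{256} - \frac{1109}{324}\right) + 33}{-430 + 3614} = \frac{\left(\frac{767}{256} - \frac{1109}{324}\right) + 33}{3184} = \left(- \frac{8849}{20736} + 33\right) \frac{1}{3184} = \frac{675439}{20736} \cdot \frac{1}{3184} = \frac{675439}{66023424}$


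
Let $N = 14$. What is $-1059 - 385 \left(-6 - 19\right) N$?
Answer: $133691$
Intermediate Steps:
$-1059 - 385 \left(-6 - 19\right) N = -1059 - 385 \left(-6 - 19\right) 14 = -1059 - 385 \left(\left(-25\right) 14\right) = -1059 - -134750 = -1059 + 134750 = 133691$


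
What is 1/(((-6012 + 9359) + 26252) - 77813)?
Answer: -1/48214 ≈ -2.0741e-5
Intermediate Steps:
1/(((-6012 + 9359) + 26252) - 77813) = 1/((3347 + 26252) - 77813) = 1/(29599 - 77813) = 1/(-48214) = -1/48214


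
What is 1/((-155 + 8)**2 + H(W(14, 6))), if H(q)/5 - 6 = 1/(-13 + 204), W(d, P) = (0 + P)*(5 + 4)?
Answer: 191/4133054 ≈ 4.6213e-5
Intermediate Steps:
W(d, P) = 9*P (W(d, P) = P*9 = 9*P)
H(q) = 5735/191 (H(q) = 30 + 5/(-13 + 204) = 30 + 5/191 = 5735/191)
1/((-155 + 8)**2 + H(W(14, 6))) = 1/((-155 + 8)**2 + 5735/191) = 1/((-147)**2 + 5735/191) = 1/(21609 + 5735/191) = 1/(4133054/191) = 191/4133054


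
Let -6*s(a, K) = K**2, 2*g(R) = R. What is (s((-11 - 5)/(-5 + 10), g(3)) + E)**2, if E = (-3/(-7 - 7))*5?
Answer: 1521/3136 ≈ 0.48501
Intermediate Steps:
g(R) = R/2
s(a, K) = -K**2/6
E = 15/14 (E = (-3/(-14))*5 = -1/14*(-3)*5 = (3/14)*5 = 15/14 ≈ 1.0714)
(s((-11 - 5)/(-5 + 10), g(3)) + E)**2 = (-((1/2)*3)**2/6 + 15/14)**2 = (-(3/2)**2/6 + 15/14)**2 = (-1/6*9/4 + 15/14)**2 = (-3/8 + 15/14)**2 = (39/56)**2 = 1521/3136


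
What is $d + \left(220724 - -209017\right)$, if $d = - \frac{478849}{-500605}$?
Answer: $\frac{30732996022}{71515} \approx 4.2974 \cdot 10^{5}$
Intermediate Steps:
$d = \frac{68407}{71515}$ ($d = \left(-478849\right) \left(- \frac{1}{500605}\right) = \frac{68407}{71515} \approx 0.95654$)
$d + \left(220724 - -209017\right) = \frac{68407}{71515} + \left(220724 - -209017\right) = \frac{68407}{71515} + \left(220724 + 209017\right) = \frac{68407}{71515} + 429741 = \frac{30732996022}{71515}$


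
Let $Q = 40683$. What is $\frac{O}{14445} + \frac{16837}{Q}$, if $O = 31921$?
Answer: $\frac{513950836}{195888645} \approx 2.6237$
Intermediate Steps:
$\frac{O}{14445} + \frac{16837}{Q} = \frac{31921}{14445} + \frac{16837}{40683} = \frac{513950836}{195888645}$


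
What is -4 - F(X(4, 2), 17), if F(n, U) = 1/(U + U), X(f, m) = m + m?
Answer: -137/34 ≈ -4.0294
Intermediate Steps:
X(f, m) = 2*m
F(n, U) = 1/(2*U)
-4 - F(X(4, 2), 17) = -4 - 1/(2*17) = -4 - 1*1/34 = -4 - 1/34 = -137/34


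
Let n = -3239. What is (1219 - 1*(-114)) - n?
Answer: 4572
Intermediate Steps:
(1219 - 1*(-114)) - n = (1219 - 1*(-114)) - 1*(-3239) = (1219 + 114) + 3239 = 1333 + 3239 = 4572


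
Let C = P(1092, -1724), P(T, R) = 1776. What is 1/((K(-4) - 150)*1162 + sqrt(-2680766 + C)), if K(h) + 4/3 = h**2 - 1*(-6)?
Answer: -676284/101647621823 - 9*I*sqrt(2678990)/203295243646 ≈ -6.6532e-6 - 7.246e-8*I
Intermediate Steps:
C = 1776
K(h) = 14/3 + h**2 (K(h) = -4/3 + (h**2 - 1*(-6)) = -4/3 + (h**2 + 6) = -4/3 + (6 + h**2) = 14/3 + h**2)
1/((K(-4) - 150)*1162 + sqrt(-2680766 + C)) = 1/(((14/3 + (-4)**2) - 150)*1162 + sqrt(-2680766 + 1776)) = 1/(((14/3 + 16) - 150)*1162 + sqrt(-2678990)) = 1/((62/3 - 150)*1162 + I*sqrt(2678990)) = 1/(-388/3*1162 + I*sqrt(2678990)) = 1/(-450856/3 + I*sqrt(2678990))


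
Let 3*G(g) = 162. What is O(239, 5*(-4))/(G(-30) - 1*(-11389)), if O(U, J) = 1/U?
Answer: 1/2734877 ≈ 3.6565e-7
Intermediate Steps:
G(g) = 54 (G(g) = (⅓)*162 = 54)
O(239, 5*(-4))/(G(-30) - 1*(-11389)) = 1/(239*(54 - 1*(-11389))) = 1/(239*(54 + 11389)) = (1/239)/11443 = (1/239)*(1/11443) = 1/2734877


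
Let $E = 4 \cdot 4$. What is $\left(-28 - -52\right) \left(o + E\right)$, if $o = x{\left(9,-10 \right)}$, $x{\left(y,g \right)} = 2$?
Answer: $432$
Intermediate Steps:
$E = 16$
$o = 2$
$\left(-28 - -52\right) \left(o + E\right) = \left(-28 - -52\right) \left(2 + 16\right) = \left(-28 + 52\right) 18 = 24 \cdot 18 = 432$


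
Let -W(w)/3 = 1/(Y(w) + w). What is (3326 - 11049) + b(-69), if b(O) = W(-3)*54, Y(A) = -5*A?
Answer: -15473/2 ≈ -7736.5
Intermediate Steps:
W(w) = 3/(4*w) (W(w) = -3/(-5*w + w) = -3*(-1/(4*w)) = -(-3)/(4*w) = 3/(4*w))
b(O) = -27/2 (b(O) = ((3/4)/(-3))*54 = ((3/4)*(-1/3))*54 = -1/4*54 = -27/2)
(3326 - 11049) + b(-69) = (3326 - 11049) - 27/2 = -7723 - 27/2 = -15473/2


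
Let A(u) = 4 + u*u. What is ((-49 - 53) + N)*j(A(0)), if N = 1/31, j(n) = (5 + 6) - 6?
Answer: -15805/31 ≈ -509.84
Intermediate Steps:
A(u) = 4 + u**2
j(n) = 5 (j(n) = 11 - 6 = 5)
N = 1/31 ≈ 0.032258
((-49 - 53) + N)*j(A(0)) = ((-49 - 53) + 1/31)*5 = (-102 + 1/31)*5 = -3161/31*5 = -15805/31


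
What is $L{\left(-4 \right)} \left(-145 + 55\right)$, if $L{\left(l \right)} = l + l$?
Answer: $720$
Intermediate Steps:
$L{\left(l \right)} = 2 l$
$L{\left(-4 \right)} \left(-145 + 55\right) = 2 \left(-4\right) \left(-145 + 55\right) = \left(-8\right) \left(-90\right) = 720$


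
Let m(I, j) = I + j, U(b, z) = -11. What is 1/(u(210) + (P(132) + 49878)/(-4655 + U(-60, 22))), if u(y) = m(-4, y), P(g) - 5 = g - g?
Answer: 4666/911313 ≈ 0.0051201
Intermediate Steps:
P(g) = 5 (P(g) = 5 + (g - g) = 5 + 0 = 5)
u(y) = -4 + y
1/(u(210) + (P(132) + 49878)/(-4655 + U(-60, 22))) = 1/((-4 + 210) + (5 + 49878)/(-4655 - 11)) = 1/(206 + 49883/(-4666)) = 1/(206 + 49883*(-1/4666)) = 1/(206 - 49883/4666) = 1/(911313/4666) = 4666/911313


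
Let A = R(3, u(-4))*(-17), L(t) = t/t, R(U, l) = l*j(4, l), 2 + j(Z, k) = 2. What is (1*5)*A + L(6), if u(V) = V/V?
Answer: 1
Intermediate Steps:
j(Z, k) = 0 (j(Z, k) = -2 + 2 = 0)
u(V) = 1
R(U, l) = 0 (R(U, l) = l*0 = 0)
L(t) = 1
A = 0 (A = 0*(-17) = 0)
(1*5)*A + L(6) = (1*5)*0 + 1 = 5*0 + 1 = 0 + 1 = 1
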